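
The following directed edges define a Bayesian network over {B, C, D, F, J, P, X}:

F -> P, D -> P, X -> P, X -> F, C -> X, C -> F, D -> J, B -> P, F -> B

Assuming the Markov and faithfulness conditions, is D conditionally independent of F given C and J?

4 paths connect D and F; each must be blocked for d-separation to hold:
  1. D → P ← X ← C → F — P:collider[blocks]; X:chain[open]; C:fork[blocks] ⇒ blocked
  2. D → P ← X → F — P:collider[blocks]; X:fork[open] ⇒ blocked
  3. D → P ← B ← F — P:collider[blocks]; B:chain[open] ⇒ blocked
  4. D → P ← F — P:collider[blocks] ⇒ blocked
Since every path is blocked, d-separation holds.

Yes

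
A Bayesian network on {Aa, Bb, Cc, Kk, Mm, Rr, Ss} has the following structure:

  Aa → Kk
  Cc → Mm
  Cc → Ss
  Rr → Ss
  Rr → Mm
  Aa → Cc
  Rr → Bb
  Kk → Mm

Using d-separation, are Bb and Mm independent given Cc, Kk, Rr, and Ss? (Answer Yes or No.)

Yes

Enumerating the 3 paths from Bb to Mm and testing each for blocking by {Cc, Kk, Rr, Ss}:
  1. Bb ← Rr → Ss ← Cc ← Aa → Kk → Mm — Rr:fork[blocks]; Ss:collider[open]; Cc:chain[blocks]; Aa:fork[open]; Kk:chain[blocks] ⇒ blocked
  2. Bb ← Rr → Ss ← Cc → Mm — Rr:fork[blocks]; Ss:collider[open]; Cc:fork[blocks] ⇒ blocked
  3. Bb ← Rr → Mm — Rr:fork[blocks] ⇒ blocked
All paths are blocked; Bb ⊥ Mm | {Cc, Kk, Rr, Ss} holds.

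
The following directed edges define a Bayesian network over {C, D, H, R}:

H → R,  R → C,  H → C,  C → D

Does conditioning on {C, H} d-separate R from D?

There are 2 undirected paths between R and D; checking each against the conditioning set {C, H}:
  1. R ← H → C → D — H:fork[blocks]; C:chain[blocks] ⇒ blocked
  2. R → C → D — C:chain[blocks] ⇒ blocked
Since every path is blocked, d-separation holds.

Yes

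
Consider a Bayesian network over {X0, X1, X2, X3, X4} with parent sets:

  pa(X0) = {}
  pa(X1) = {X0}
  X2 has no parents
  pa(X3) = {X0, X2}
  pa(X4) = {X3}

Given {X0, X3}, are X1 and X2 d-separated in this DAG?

Only one path connects X1 and X2:
  1. X1 ← X0 → X3 ← X2 — X0:fork[blocks]; X3:collider[open] ⇒ blocked
Since every path is blocked, d-separation holds.

Yes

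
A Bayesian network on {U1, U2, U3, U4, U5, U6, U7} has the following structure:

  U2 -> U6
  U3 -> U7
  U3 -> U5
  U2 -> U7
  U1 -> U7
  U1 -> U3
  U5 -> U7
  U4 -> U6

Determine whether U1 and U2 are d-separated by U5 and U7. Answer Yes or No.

We examine all 3 paths between U1 and U2:
Path 1: U1 → U7 ← U2
  U7 is a collider and U7 is conditioned on, which opens it — no node blocks this path, so it is active.
Path 2: U1 → U3 → U7 ← U2
  U3 is a chain and U3 is not conditioned on; U7 is a collider and U7 is conditioned on, which opens it — no node blocks this path, so it is active.
Path 3: U1 → U3 → U5 → U7 ← U2
  U5 is a chain here and U5 is conditioned on, so the path is blocked at U5.
Because an active path exists, U1 and U2 are not d-separated.

No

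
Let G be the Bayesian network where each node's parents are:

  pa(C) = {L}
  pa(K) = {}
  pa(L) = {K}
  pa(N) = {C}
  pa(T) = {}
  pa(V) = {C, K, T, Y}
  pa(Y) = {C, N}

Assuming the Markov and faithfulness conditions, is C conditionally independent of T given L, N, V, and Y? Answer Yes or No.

No — C and T are not d-separated given {L, N, V, Y}.

We examine all 4 paths between C and T:
  1. C ← L ← K → V ← T — L:chain[blocks]; K:fork[open]; V:collider[open] ⇒ blocked
  2. C → N → Y → V ← T — N:chain[blocks]; Y:chain[blocks]; V:collider[open] ⇒ blocked
  3. C → V ← T — V:collider[open] ⇒ active
  4. C → Y → V ← T — Y:chain[blocks]; V:collider[open] ⇒ blocked
At least one path is unblocked, so d-separation fails.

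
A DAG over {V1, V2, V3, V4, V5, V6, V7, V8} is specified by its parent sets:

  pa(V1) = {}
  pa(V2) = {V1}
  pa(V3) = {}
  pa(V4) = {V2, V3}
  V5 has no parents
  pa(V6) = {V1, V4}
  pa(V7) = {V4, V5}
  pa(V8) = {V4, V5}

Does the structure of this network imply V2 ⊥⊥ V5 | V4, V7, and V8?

Yes — V2 and V5 are d-separated given {V4, V7, V8}.

Enumerating the 4 paths from V2 to V5 and testing each for blocking by {V4, V7, V8}:
  1. V2 → V4 → V8 ← V5 — V4:chain[blocks]; V8:collider[open] ⇒ blocked
  2. V2 → V4 → V7 ← V5 — V4:chain[blocks]; V7:collider[open] ⇒ blocked
  3. V2 ← V1 → V6 ← V4 → V8 ← V5 — V1:fork[open]; V6:collider[blocks]; V4:fork[blocks]; V8:collider[open] ⇒ blocked
  4. V2 ← V1 → V6 ← V4 → V7 ← V5 — V1:fork[open]; V6:collider[blocks]; V4:fork[blocks]; V7:collider[open] ⇒ blocked
All paths are blocked; V2 ⊥ V5 | {V4, V7, V8} holds.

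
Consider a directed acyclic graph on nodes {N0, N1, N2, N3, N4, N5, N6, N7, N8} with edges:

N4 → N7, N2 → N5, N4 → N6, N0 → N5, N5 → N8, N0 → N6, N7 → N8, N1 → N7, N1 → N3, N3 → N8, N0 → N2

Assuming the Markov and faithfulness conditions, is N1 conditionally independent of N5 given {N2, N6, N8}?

No

There are 6 undirected paths between N1 and N5; checking each against the conditioning set {N2, N6, N8}:
Path 1: N1 → N3 → N8 ← N7 ← N4 → N6 ← N0 → N2 → N5
  N2 is a chain here and N2 is conditioned on, so the path is blocked at N2.
Path 2: N1 → N3 → N8 ← N7 ← N4 → N6 ← N0 → N5
  N3 is a chain and N3 is not conditioned on; N8 is a collider and N8 is conditioned on, which opens it; N7 is a chain and N7 is not conditioned on; N4 is a fork and N4 is not conditioned on; N6 is a collider and N6 is conditioned on, which opens it; N0 is a fork and N0 is not conditioned on — no node blocks this path, so it is active.
Path 3: N1 → N3 → N8 ← N5
  N3 is a chain and N3 is not conditioned on; N8 is a collider and N8 is conditioned on, which opens it — no node blocks this path, so it is active.
Path 4: N1 → N7 ← N4 → N6 ← N0 → N2 → N5
  N2 is a chain here and N2 is conditioned on, so the path is blocked at N2.
Path 5: N1 → N7 ← N4 → N6 ← N0 → N5
  N7 is a collider and its descendant N8 is conditioned on, which opens it; N4 is a fork and N4 is not conditioned on; N6 is a collider and N6 is conditioned on, which opens it; N0 is a fork and N0 is not conditioned on — no node blocks this path, so it is active.
Path 6: N1 → N7 → N8 ← N5
  N7 is a chain and N7 is not conditioned on; N8 is a collider and N8 is conditioned on, which opens it — no node blocks this path, so it is active.
At least one path is unblocked, so d-separation fails.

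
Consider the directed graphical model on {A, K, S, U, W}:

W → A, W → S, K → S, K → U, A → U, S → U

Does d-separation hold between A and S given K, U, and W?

No — A and S are not d-separated given {K, U, W}.

Enumerating the 3 paths from A to S and testing each for blocking by {K, U, W}:
Path 1: A ← W → S
  W is a fork here and W is conditioned on, so the path is blocked at W.
Path 2: A → U ← K → S
  K is a fork here and K is conditioned on, so the path is blocked at K.
Path 3: A → U ← S
  U is a collider and U is conditioned on, which opens it — no node blocks this path, so it is active.
At least one path is unblocked, so d-separation fails.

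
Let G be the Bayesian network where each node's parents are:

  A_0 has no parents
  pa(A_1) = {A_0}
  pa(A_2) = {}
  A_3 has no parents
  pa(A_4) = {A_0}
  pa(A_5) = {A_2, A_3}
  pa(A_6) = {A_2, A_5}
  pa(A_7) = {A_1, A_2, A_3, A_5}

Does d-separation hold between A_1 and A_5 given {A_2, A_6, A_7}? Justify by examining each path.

Enumerating the 4 paths from A_1 to A_5 and testing each for blocking by {A_2, A_6, A_7}:
Path 1: A_1 → A_7 ← A_2 → A_5
  A_2 is a fork here and A_2 is conditioned on, so the path is blocked at A_2.
Path 2: A_1 → A_7 ← A_2 → A_6 ← A_5
  A_2 is a fork here and A_2 is conditioned on, so the path is blocked at A_2.
Path 3: A_1 → A_7 ← A_3 → A_5
  A_7 is a collider and A_7 is conditioned on, which opens it; A_3 is a fork and A_3 is not conditioned on — no node blocks this path, so it is active.
Path 4: A_1 → A_7 ← A_5
  A_7 is a collider and A_7 is conditioned on, which opens it — no node blocks this path, so it is active.
Since the path A_1 → A_7 ← A_3 → A_5 is active, A_1 and A_5 are not d-separated given {A_2, A_6, A_7}.

No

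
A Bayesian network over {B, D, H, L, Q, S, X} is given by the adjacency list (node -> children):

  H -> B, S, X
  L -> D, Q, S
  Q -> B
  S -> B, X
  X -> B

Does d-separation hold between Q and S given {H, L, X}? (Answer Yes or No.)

Yes

There are 6 undirected paths between Q and S; checking each against the conditioning set {H, L, X}:
  1. Q → B ← S — B:collider[blocks] ⇒ blocked
  2. Q → B ← H → S — B:collider[blocks]; H:fork[blocks] ⇒ blocked
  3. Q → B ← H → X ← S — B:collider[blocks]; H:fork[blocks]; X:collider[open] ⇒ blocked
  4. Q → B ← X ← S — B:collider[blocks]; X:chain[blocks] ⇒ blocked
  5. Q → B ← X ← H → S — B:collider[blocks]; X:chain[blocks]; H:fork[blocks] ⇒ blocked
  6. Q ← L → S — L:fork[blocks] ⇒ blocked
Since every path is blocked, d-separation holds.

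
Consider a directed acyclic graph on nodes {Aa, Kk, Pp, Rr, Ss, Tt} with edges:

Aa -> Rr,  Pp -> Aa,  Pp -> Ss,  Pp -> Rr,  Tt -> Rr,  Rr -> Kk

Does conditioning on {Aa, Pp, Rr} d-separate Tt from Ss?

Yes

2 paths connect Tt and Ss; each must be blocked for d-separation to hold:
Path 1: Tt → Rr ← Aa ← Pp → Ss
  Aa is a chain here and Aa is conditioned on, so the path is blocked at Aa.
Path 2: Tt → Rr ← Pp → Ss
  Pp is a fork here and Pp is conditioned on, so the path is blocked at Pp.
All paths are blocked; Tt ⊥ Ss | {Aa, Pp, Rr} holds.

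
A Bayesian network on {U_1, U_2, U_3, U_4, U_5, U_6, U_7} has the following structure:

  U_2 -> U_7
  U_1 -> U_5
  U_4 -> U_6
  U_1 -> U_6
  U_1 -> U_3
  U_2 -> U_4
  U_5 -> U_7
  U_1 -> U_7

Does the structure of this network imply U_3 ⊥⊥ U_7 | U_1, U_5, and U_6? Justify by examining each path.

Yes — U_3 and U_7 are d-separated given {U_1, U_5, U_6}.

We examine all 3 paths between U_3 and U_7:
Path 1: U_3 ← U_1 → U_5 → U_7
  U_1 is a fork here and U_1 is conditioned on, so the path is blocked at U_1.
Path 2: U_3 ← U_1 → U_6 ← U_4 ← U_2 → U_7
  U_1 is a fork here and U_1 is conditioned on, so the path is blocked at U_1.
Path 3: U_3 ← U_1 → U_7
  U_1 is a fork here and U_1 is conditioned on, so the path is blocked at U_1.
Since every path is blocked, d-separation holds.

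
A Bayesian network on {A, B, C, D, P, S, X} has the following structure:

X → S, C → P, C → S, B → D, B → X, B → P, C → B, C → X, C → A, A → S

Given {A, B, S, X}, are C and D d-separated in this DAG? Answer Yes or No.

We examine all 5 paths between C and D:
Path 1: C → X ← B → D
  B is a fork here and B is conditioned on, so the path is blocked at B.
Path 2: C → S ← X ← B → D
  X is a chain here and X is conditioned on, so the path is blocked at X.
Path 3: C → A → S ← X ← B → D
  A is a chain here and A is conditioned on, so the path is blocked at A.
Path 4: C → B → D
  B is a chain here and B is conditioned on, so the path is blocked at B.
Path 5: C → P ← B → D
  P is a collider here and neither P nor any of its descendants is conditioned on, so the collider stays closed — the path is blocked at P.
Every path is blocked, so C and D are d-separated given {A, B, S, X}.

Yes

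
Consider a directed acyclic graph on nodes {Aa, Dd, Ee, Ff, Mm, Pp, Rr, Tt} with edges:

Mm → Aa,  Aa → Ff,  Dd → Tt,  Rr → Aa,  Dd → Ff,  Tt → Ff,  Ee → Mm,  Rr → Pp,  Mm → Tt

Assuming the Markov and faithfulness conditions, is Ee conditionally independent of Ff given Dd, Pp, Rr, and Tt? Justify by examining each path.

3 paths connect Ee and Ff; each must be blocked for d-separation to hold:
Path 1: Ee → Mm → Aa → Ff
  Mm is a chain and Mm is not conditioned on; Aa is a chain and Aa is not conditioned on — no node blocks this path, so it is active.
Path 2: Ee → Mm → Tt → Ff
  Tt is a chain here and Tt is conditioned on, so the path is blocked at Tt.
Path 3: Ee → Mm → Tt ← Dd → Ff
  Dd is a fork here and Dd is conditioned on, so the path is blocked at Dd.
Because an active path exists, Ee and Ff are not d-separated.

No — Ee and Ff are not d-separated given {Dd, Pp, Rr, Tt}.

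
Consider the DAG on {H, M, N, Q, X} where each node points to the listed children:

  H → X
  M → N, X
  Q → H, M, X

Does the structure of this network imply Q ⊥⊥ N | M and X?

We examine all 3 paths between Q and N:
Path 1: Q → H → X ← M → N
  M is a fork here and M is conditioned on, so the path is blocked at M.
Path 2: Q → X ← M → N
  M is a fork here and M is conditioned on, so the path is blocked at M.
Path 3: Q → M → N
  M is a chain here and M is conditioned on, so the path is blocked at M.
Every path is blocked, so Q and N are d-separated given {M, X}.

Yes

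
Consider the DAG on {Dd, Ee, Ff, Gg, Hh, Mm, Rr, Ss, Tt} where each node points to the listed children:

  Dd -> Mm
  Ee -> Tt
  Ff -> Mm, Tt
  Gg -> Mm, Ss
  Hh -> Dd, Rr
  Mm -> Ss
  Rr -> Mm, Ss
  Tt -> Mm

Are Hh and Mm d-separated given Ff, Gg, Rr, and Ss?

Enumerating the 4 paths from Hh to Mm and testing each for blocking by {Ff, Gg, Rr, Ss}:
Path 1: Hh → Rr → Mm
  Rr is a chain here and Rr is conditioned on, so the path is blocked at Rr.
Path 2: Hh → Rr → Ss ← Gg → Mm
  Rr is a chain here and Rr is conditioned on, so the path is blocked at Rr.
Path 3: Hh → Rr → Ss ← Mm
  Rr is a chain here and Rr is conditioned on, so the path is blocked at Rr.
Path 4: Hh → Dd → Mm
  Dd is a chain and Dd is not conditioned on — no node blocks this path, so it is active.
At least one path is unblocked, so d-separation fails.

No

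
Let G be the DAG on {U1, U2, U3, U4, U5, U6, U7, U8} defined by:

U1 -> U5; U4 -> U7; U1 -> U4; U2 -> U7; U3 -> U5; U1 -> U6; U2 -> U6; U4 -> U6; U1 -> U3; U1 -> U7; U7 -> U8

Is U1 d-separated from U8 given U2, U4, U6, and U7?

Enumerating the 5 paths from U1 to U8 and testing each for blocking by {U2, U4, U6, U7}:
Path 1: U1 → U7 → U8
  U7 is a chain here and U7 is conditioned on, so the path is blocked at U7.
Path 2: U1 → U4 → U7 → U8
  U4 is a chain here and U4 is conditioned on, so the path is blocked at U4.
Path 3: U1 → U4 → U6 ← U2 → U7 → U8
  U4 is a chain here and U4 is conditioned on, so the path is blocked at U4.
Path 4: U1 → U6 ← U4 → U7 → U8
  U4 is a fork here and U4 is conditioned on, so the path is blocked at U4.
Path 5: U1 → U6 ← U2 → U7 → U8
  U2 is a fork here and U2 is conditioned on, so the path is blocked at U2.
All paths are blocked; U1 ⊥ U8 | {U2, U4, U6, U7} holds.

Yes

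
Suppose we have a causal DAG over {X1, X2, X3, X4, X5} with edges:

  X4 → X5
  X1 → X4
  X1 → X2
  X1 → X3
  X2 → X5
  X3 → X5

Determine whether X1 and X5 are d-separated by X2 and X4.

We examine all 3 paths between X1 and X5:
Path 1: X1 → X3 → X5
  X3 is a chain and X3 is not conditioned on — no node blocks this path, so it is active.
Path 2: X1 → X4 → X5
  X4 is a chain here and X4 is conditioned on, so the path is blocked at X4.
Path 3: X1 → X2 → X5
  X2 is a chain here and X2 is conditioned on, so the path is blocked at X2.
At least one path is unblocked, so d-separation fails.

No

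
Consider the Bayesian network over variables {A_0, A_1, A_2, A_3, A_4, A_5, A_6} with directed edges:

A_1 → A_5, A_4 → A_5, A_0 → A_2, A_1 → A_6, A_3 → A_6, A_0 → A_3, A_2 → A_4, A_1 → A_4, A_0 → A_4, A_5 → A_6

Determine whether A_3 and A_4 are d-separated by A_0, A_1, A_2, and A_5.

6 paths connect A_3 and A_4; each must be blocked for d-separation to hold:
Path 1: A_3 ← A_0 → A_4
  A_0 is a fork here and A_0 is conditioned on, so the path is blocked at A_0.
Path 2: A_3 ← A_0 → A_2 → A_4
  A_0 is a fork here and A_0 is conditioned on, so the path is blocked at A_0.
Path 3: A_3 → A_6 ← A_5 ← A_1 → A_4
  A_6 is a collider here and neither A_6 nor any of its descendants is conditioned on, so the collider stays closed — the path is blocked at A_6.
Path 4: A_3 → A_6 ← A_5 ← A_4
  A_6 is a collider here and neither A_6 nor any of its descendants is conditioned on, so the collider stays closed — the path is blocked at A_6.
Path 5: A_3 → A_6 ← A_1 → A_5 ← A_4
  A_6 is a collider here and neither A_6 nor any of its descendants is conditioned on, so the collider stays closed — the path is blocked at A_6.
Path 6: A_3 → A_6 ← A_1 → A_4
  A_6 is a collider here and neither A_6 nor any of its descendants is conditioned on, so the collider stays closed — the path is blocked at A_6.
Every path is blocked, so A_3 and A_4 are d-separated given {A_0, A_1, A_2, A_5}.

Yes — A_3 and A_4 are d-separated given {A_0, A_1, A_2, A_5}.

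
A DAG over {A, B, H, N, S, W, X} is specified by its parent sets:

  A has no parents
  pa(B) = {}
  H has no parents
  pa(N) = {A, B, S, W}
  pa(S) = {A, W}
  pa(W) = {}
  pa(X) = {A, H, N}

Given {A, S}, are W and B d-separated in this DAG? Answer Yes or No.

Yes — W and B are d-separated given {A, S}.

Enumerating the 4 paths from W to B and testing each for blocking by {A, S}:
Path 1: W → S ← A → X ← N ← B
  A is a fork here and A is conditioned on, so the path is blocked at A.
Path 2: W → S ← A → N ← B
  A is a fork here and A is conditioned on, so the path is blocked at A.
Path 3: W → S → N ← B
  S is a chain here and S is conditioned on, so the path is blocked at S.
Path 4: W → N ← B
  N is a collider here and neither N nor any of its descendants is conditioned on, so the collider stays closed — the path is blocked at N.
All paths are blocked; W ⊥ B | {A, S} holds.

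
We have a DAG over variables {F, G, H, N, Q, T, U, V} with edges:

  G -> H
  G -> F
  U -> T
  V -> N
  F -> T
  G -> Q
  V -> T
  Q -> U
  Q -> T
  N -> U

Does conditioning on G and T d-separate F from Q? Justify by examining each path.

No

4 paths connect F and Q; each must be blocked for d-separation to hold:
  1. F → T ← V → N → U ← Q — T:collider[open]; V:fork[open]; N:chain[open]; U:collider[open] ⇒ active
  2. F → T ← U ← Q — T:collider[open]; U:chain[open] ⇒ active
  3. F → T ← Q — T:collider[open] ⇒ active
  4. F ← G → Q — G:fork[blocks] ⇒ blocked
At least one path is unblocked, so d-separation fails.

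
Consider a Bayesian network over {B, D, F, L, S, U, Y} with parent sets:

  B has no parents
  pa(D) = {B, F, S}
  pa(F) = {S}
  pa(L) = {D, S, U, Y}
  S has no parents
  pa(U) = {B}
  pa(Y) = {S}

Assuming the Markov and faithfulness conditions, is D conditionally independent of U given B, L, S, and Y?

Enumerating the 6 paths from D to U and testing each for blocking by {B, L, S, Y}:
  1. D ← S → Y → L ← U — S:fork[blocks]; Y:chain[blocks]; L:collider[open] ⇒ blocked
  2. D ← S → L ← U — S:fork[blocks]; L:collider[open] ⇒ blocked
  3. D ← F ← S → Y → L ← U — F:chain[open]; S:fork[blocks]; Y:chain[blocks]; L:collider[open] ⇒ blocked
  4. D ← F ← S → L ← U — F:chain[open]; S:fork[blocks]; L:collider[open] ⇒ blocked
  5. D ← B → U — B:fork[blocks] ⇒ blocked
  6. D → L ← U — L:collider[open] ⇒ active
Because an active path exists, D and U are not d-separated.

No — D and U are not d-separated given {B, L, S, Y}.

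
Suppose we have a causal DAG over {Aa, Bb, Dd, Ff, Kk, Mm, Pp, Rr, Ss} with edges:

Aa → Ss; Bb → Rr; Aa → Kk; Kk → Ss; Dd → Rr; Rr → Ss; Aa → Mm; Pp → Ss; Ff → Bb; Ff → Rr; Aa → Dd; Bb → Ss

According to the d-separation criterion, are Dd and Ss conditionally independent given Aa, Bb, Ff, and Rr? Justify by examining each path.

Yes — Dd and Ss are d-separated given {Aa, Bb, Ff, Rr}.

Enumerating the 5 paths from Dd to Ss and testing each for blocking by {Aa, Bb, Ff, Rr}:
Path 1: Dd → Rr → Ss
  Rr is a chain here and Rr is conditioned on, so the path is blocked at Rr.
Path 2: Dd → Rr ← Bb → Ss
  Bb is a fork here and Bb is conditioned on, so the path is blocked at Bb.
Path 3: Dd → Rr ← Ff → Bb → Ss
  Ff is a fork here and Ff is conditioned on, so the path is blocked at Ff.
Path 4: Dd ← Aa → Kk → Ss
  Aa is a fork here and Aa is conditioned on, so the path is blocked at Aa.
Path 5: Dd ← Aa → Ss
  Aa is a fork here and Aa is conditioned on, so the path is blocked at Aa.
Every path is blocked, so Dd and Ss are d-separated given {Aa, Bb, Ff, Rr}.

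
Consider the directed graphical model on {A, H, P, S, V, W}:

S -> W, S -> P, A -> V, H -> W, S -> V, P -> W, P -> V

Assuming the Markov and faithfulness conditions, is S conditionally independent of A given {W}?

3 paths connect S and A; each must be blocked for d-separation to hold:
Path 1: S → W ← P → V ← A
  V is a collider here and neither V nor any of its descendants is conditioned on, so the collider stays closed — the path is blocked at V.
Path 2: S → V ← A
  V is a collider here and neither V nor any of its descendants is conditioned on, so the collider stays closed — the path is blocked at V.
Path 3: S → P → V ← A
  V is a collider here and neither V nor any of its descendants is conditioned on, so the collider stays closed — the path is blocked at V.
All paths are blocked; S ⊥ A | {W} holds.

Yes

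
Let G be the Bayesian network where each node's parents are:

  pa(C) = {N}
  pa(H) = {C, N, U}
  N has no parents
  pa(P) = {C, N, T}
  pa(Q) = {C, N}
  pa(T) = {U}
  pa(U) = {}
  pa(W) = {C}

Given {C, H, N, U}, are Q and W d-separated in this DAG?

Yes

There are 6 undirected paths between Q and W; checking each against the conditioning set {C, H, N, U}:
Path 1: Q ← C → W
  C is a fork here and C is conditioned on, so the path is blocked at C.
Path 2: Q ← N → P ← T ← U → H ← C → W
  N is a fork here and N is conditioned on, so the path is blocked at N.
Path 3: Q ← N → P ← C → W
  N is a fork here and N is conditioned on, so the path is blocked at N.
Path 4: Q ← N → H ← U → T → P ← C → W
  N is a fork here and N is conditioned on, so the path is blocked at N.
Path 5: Q ← N → H ← C → W
  N is a fork here and N is conditioned on, so the path is blocked at N.
Path 6: Q ← N → C → W
  N is a fork here and N is conditioned on, so the path is blocked at N.
All paths are blocked; Q ⊥ W | {C, H, N, U} holds.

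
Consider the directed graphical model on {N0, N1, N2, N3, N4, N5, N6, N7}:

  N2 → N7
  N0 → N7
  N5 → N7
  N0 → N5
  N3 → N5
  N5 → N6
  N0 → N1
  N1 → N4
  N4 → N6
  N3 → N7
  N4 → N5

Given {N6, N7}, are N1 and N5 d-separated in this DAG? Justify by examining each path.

There are 5 undirected paths between N1 and N5; checking each against the conditioning set {N6, N7}:
Path 1: N1 ← N0 → N5
  N0 is a fork and N0 is not conditioned on — no node blocks this path, so it is active.
Path 2: N1 ← N0 → N7 ← N5
  N0 is a fork and N0 is not conditioned on; N7 is a collider and N7 is conditioned on, which opens it — no node blocks this path, so it is active.
Path 3: N1 ← N0 → N7 ← N3 → N5
  N0 is a fork and N0 is not conditioned on; N7 is a collider and N7 is conditioned on, which opens it; N3 is a fork and N3 is not conditioned on — no node blocks this path, so it is active.
Path 4: N1 → N4 → N6 ← N5
  N4 is a chain and N4 is not conditioned on; N6 is a collider and N6 is conditioned on, which opens it — no node blocks this path, so it is active.
Path 5: N1 → N4 → N5
  N4 is a chain and N4 is not conditioned on — no node blocks this path, so it is active.
Since the path N1 ← N0 → N5 is active, N1 and N5 are not d-separated given {N6, N7}.

No — N1 and N5 are not d-separated given {N6, N7}.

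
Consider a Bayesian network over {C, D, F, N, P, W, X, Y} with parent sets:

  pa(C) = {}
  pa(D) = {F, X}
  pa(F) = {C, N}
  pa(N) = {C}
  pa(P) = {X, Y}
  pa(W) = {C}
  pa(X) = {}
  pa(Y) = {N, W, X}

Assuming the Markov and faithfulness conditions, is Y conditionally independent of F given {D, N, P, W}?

6 paths connect Y and F; each must be blocked for d-separation to hold:
Path 1: Y ← N ← C → F
  N is a chain here and N is conditioned on, so the path is blocked at N.
Path 2: Y ← N → F
  N is a fork here and N is conditioned on, so the path is blocked at N.
Path 3: Y → P ← X → D ← F
  P is a collider and P is conditioned on, which opens it; X is a fork and X is not conditioned on; D is a collider and D is conditioned on, which opens it — no node blocks this path, so it is active.
Path 4: Y ← X → D ← F
  X is a fork and X is not conditioned on; D is a collider and D is conditioned on, which opens it — no node blocks this path, so it is active.
Path 5: Y ← W ← C → N → F
  W is a chain here and W is conditioned on, so the path is blocked at W.
Path 6: Y ← W ← C → F
  W is a chain here and W is conditioned on, so the path is blocked at W.
Since the path Y → P ← X → D ← F is active, Y and F are not d-separated given {D, N, P, W}.

No — Y and F are not d-separated given {D, N, P, W}.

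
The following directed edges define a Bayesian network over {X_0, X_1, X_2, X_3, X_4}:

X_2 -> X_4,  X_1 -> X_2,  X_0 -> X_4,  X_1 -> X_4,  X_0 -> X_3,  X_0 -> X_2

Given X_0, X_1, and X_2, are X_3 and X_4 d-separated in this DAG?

3 paths connect X_3 and X_4; each must be blocked for d-separation to hold:
  1. X_3 ← X_0 → X_2 → X_4 — X_0:fork[blocks]; X_2:chain[blocks] ⇒ blocked
  2. X_3 ← X_0 → X_2 ← X_1 → X_4 — X_0:fork[blocks]; X_2:collider[open]; X_1:fork[blocks] ⇒ blocked
  3. X_3 ← X_0 → X_4 — X_0:fork[blocks] ⇒ blocked
Since every path is blocked, d-separation holds.

Yes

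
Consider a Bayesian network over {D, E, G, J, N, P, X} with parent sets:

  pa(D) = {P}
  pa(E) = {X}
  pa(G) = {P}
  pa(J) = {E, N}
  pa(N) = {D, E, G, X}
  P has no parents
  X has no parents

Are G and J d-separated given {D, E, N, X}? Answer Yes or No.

Enumerating the 6 paths from G to J and testing each for blocking by {D, E, N, X}:
Path 1: G ← P → D → N ← X → E → J
  D is a chain here and D is conditioned on, so the path is blocked at D.
Path 2: G ← P → D → N ← E → J
  D is a chain here and D is conditioned on, so the path is blocked at D.
Path 3: G ← P → D → N → J
  D is a chain here and D is conditioned on, so the path is blocked at D.
Path 4: G → N ← X → E → J
  X is a fork here and X is conditioned on, so the path is blocked at X.
Path 5: G → N ← E → J
  E is a fork here and E is conditioned on, so the path is blocked at E.
Path 6: G → N → J
  N is a chain here and N is conditioned on, so the path is blocked at N.
All paths are blocked; G ⊥ J | {D, E, N, X} holds.

Yes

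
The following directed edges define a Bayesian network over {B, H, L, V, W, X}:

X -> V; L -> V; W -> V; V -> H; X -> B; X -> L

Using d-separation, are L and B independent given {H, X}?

Yes

Enumerating the 2 paths from L to B and testing each for blocking by {H, X}:
Path 1: L ← X → B
  X is a fork here and X is conditioned on, so the path is blocked at X.
Path 2: L → V ← X → B
  X is a fork here and X is conditioned on, so the path is blocked at X.
Every path is blocked, so L and B are d-separated given {H, X}.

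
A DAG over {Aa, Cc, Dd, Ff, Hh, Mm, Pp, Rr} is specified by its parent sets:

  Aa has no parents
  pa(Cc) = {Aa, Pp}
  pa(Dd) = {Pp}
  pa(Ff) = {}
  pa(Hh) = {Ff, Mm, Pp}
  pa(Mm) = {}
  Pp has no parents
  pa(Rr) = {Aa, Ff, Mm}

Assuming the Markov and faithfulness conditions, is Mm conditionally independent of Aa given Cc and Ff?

Yes

Enumerating the 4 paths from Mm to Aa and testing each for blocking by {Cc, Ff}:
Path 1: Mm → Rr ← Aa
  Rr is a collider here and neither Rr nor any of its descendants is conditioned on, so the collider stays closed — the path is blocked at Rr.
Path 2: Mm → Rr ← Ff → Hh ← Pp → Cc ← Aa
  Rr is a collider here and neither Rr nor any of its descendants is conditioned on, so the collider stays closed — the path is blocked at Rr.
Path 3: Mm → Hh ← Pp → Cc ← Aa
  Hh is a collider here and neither Hh nor any of its descendants is conditioned on, so the collider stays closed — the path is blocked at Hh.
Path 4: Mm → Hh ← Ff → Rr ← Aa
  Hh is a collider here and neither Hh nor any of its descendants is conditioned on, so the collider stays closed — the path is blocked at Hh.
Every path is blocked, so Mm and Aa are d-separated given {Cc, Ff}.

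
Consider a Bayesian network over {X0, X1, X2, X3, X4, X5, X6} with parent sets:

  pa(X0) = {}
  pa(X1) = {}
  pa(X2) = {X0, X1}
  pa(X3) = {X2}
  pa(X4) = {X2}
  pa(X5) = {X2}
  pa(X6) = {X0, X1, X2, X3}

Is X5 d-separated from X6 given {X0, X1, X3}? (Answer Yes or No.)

No

4 paths connect X5 and X6; each must be blocked for d-separation to hold:
Path 1: X5 ← X2 ← X1 → X6
  X1 is a fork here and X1 is conditioned on, so the path is blocked at X1.
Path 2: X5 ← X2 ← X0 → X6
  X0 is a fork here and X0 is conditioned on, so the path is blocked at X0.
Path 3: X5 ← X2 → X3 → X6
  X3 is a chain here and X3 is conditioned on, so the path is blocked at X3.
Path 4: X5 ← X2 → X6
  X2 is a fork and X2 is not conditioned on — no node blocks this path, so it is active.
At least one path is unblocked, so d-separation fails.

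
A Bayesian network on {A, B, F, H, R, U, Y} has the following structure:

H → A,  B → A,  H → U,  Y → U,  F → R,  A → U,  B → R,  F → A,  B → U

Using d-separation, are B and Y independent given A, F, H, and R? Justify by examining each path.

Yes

5 paths connect B and Y; each must be blocked for d-separation to hold:
Path 1: B → A ← H → U ← Y
  H is a fork here and H is conditioned on, so the path is blocked at H.
Path 2: B → A → U ← Y
  A is a chain here and A is conditioned on, so the path is blocked at A.
Path 3: B → U ← Y
  U is a collider here and neither U nor any of its descendants is conditioned on, so the collider stays closed — the path is blocked at U.
Path 4: B → R ← F → A ← H → U ← Y
  F is a fork here and F is conditioned on, so the path is blocked at F.
Path 5: B → R ← F → A → U ← Y
  F is a fork here and F is conditioned on, so the path is blocked at F.
Every path is blocked, so B and Y are d-separated given {A, F, H, R}.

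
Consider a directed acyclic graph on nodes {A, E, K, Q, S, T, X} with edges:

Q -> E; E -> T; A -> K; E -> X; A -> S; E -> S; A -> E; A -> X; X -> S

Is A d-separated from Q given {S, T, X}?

5 paths connect A and Q; each must be blocked for d-separation to hold:
  1. A → S ← E ← Q — S:collider[open]; E:chain[open] ⇒ active
  2. A → S ← X ← E ← Q — S:collider[open]; X:chain[blocks]; E:chain[open] ⇒ blocked
  3. A → E ← Q — E:collider[open] ⇒ active
  4. A → X → S ← E ← Q — X:chain[blocks]; S:collider[open]; E:chain[open] ⇒ blocked
  5. A → X ← E ← Q — X:collider[open]; E:chain[open] ⇒ active
Because an active path exists, A and Q are not d-separated.

No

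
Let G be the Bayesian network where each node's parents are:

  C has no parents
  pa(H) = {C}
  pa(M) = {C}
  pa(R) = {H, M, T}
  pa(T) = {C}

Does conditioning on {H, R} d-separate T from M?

There are 4 undirected paths between T and M; checking each against the conditioning set {H, R}:
  1. T → R ← M — R:collider[open] ⇒ active
  2. T → R ← H ← C → M — R:collider[open]; H:chain[blocks]; C:fork[open] ⇒ blocked
  3. T ← C → M — C:fork[open] ⇒ active
  4. T ← C → H → R ← M — C:fork[open]; H:chain[blocks]; R:collider[open] ⇒ blocked
Since the path T → R ← M is active, T and M are not d-separated given {H, R}.

No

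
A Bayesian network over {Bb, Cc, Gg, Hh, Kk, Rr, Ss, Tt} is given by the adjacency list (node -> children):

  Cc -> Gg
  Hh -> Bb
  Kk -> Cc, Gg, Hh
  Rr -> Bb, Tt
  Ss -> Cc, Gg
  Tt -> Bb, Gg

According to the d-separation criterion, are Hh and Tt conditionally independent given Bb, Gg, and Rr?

5 paths connect Hh and Tt; each must be blocked for d-separation to hold:
  1. Hh → Bb ← Tt — Bb:collider[open] ⇒ active
  2. Hh → Bb ← Rr → Tt — Bb:collider[open]; Rr:fork[blocks] ⇒ blocked
  3. Hh ← Kk → Cc → Gg ← Tt — Kk:fork[open]; Cc:chain[open]; Gg:collider[open] ⇒ active
  4. Hh ← Kk → Cc ← Ss → Gg ← Tt — Kk:fork[open]; Cc:collider[open]; Ss:fork[open]; Gg:collider[open] ⇒ active
  5. Hh ← Kk → Gg ← Tt — Kk:fork[open]; Gg:collider[open] ⇒ active
Since the path Hh → Bb ← Tt is active, Hh and Tt are not d-separated given {Bb, Gg, Rr}.

No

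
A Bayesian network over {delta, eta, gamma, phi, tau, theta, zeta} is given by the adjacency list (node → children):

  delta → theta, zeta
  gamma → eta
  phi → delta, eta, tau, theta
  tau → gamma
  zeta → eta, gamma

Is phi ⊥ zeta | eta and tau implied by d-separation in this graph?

6 paths connect phi and zeta; each must be blocked for d-separation to hold:
  1. phi → eta ← zeta — eta:collider[open] ⇒ active
  2. phi → eta ← gamma ← zeta — eta:collider[open]; gamma:chain[open] ⇒ active
  3. phi → delta → zeta — delta:chain[open] ⇒ active
  4. phi → tau → gamma ← zeta — tau:chain[blocks]; gamma:collider[open] ⇒ blocked
  5. phi → tau → gamma → eta ← zeta — tau:chain[blocks]; gamma:chain[open]; eta:collider[open] ⇒ blocked
  6. phi → theta ← delta → zeta — theta:collider[blocks]; delta:fork[open] ⇒ blocked
Since the path phi → eta ← zeta is active, phi and zeta are not d-separated given {eta, tau}.

No — phi and zeta are not d-separated given {eta, tau}.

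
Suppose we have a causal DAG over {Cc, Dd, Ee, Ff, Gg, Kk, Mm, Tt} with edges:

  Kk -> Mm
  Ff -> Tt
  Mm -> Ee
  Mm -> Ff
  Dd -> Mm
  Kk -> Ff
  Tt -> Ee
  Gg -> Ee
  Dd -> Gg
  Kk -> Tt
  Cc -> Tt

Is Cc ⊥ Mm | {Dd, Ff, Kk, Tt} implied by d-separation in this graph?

Yes

6 paths connect Cc and Mm; each must be blocked for d-separation to hold:
Path 1: Cc → Tt ← Ff ← Kk → Mm
  Ff is a chain here and Ff is conditioned on, so the path is blocked at Ff.
Path 2: Cc → Tt ← Ff ← Mm
  Ff is a chain here and Ff is conditioned on, so the path is blocked at Ff.
Path 3: Cc → Tt ← Kk → Ff ← Mm
  Kk is a fork here and Kk is conditioned on, so the path is blocked at Kk.
Path 4: Cc → Tt ← Kk → Mm
  Kk is a fork here and Kk is conditioned on, so the path is blocked at Kk.
Path 5: Cc → Tt → Ee ← Mm
  Tt is a chain here and Tt is conditioned on, so the path is blocked at Tt.
Path 6: Cc → Tt → Ee ← Gg ← Dd → Mm
  Tt is a chain here and Tt is conditioned on, so the path is blocked at Tt.
Since every path is blocked, d-separation holds.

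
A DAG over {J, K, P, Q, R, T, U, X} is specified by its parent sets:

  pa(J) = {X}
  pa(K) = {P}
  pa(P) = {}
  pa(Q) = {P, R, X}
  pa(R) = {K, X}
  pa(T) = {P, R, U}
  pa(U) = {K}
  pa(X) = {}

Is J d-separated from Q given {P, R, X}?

Yes — J and Q are d-separated given {P, R, X}.

We examine all 6 paths between J and Q:
Path 1: J ← X → R → T ← U ← K ← P → Q
  X is a fork here and X is conditioned on, so the path is blocked at X.
Path 2: J ← X → R → T ← P → Q
  X is a fork here and X is conditioned on, so the path is blocked at X.
Path 3: J ← X → R ← K → U → T ← P → Q
  X is a fork here and X is conditioned on, so the path is blocked at X.
Path 4: J ← X → R ← K ← P → Q
  X is a fork here and X is conditioned on, so the path is blocked at X.
Path 5: J ← X → R → Q
  X is a fork here and X is conditioned on, so the path is blocked at X.
Path 6: J ← X → Q
  X is a fork here and X is conditioned on, so the path is blocked at X.
Every path is blocked, so J and Q are d-separated given {P, R, X}.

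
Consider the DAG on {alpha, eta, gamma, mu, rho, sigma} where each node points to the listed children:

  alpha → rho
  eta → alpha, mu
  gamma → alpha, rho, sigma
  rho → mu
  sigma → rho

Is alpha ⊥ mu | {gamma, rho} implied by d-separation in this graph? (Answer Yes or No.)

There are 4 undirected paths between alpha and mu; checking each against the conditioning set {gamma, rho}:
Path 1: alpha ← eta → mu
  eta is a fork and eta is not conditioned on — no node blocks this path, so it is active.
Path 2: alpha ← gamma → sigma → rho → mu
  gamma is a fork here and gamma is conditioned on, so the path is blocked at gamma.
Path 3: alpha ← gamma → rho → mu
  gamma is a fork here and gamma is conditioned on, so the path is blocked at gamma.
Path 4: alpha → rho → mu
  rho is a chain here and rho is conditioned on, so the path is blocked at rho.
Since the path alpha ← eta → mu is active, alpha and mu are not d-separated given {gamma, rho}.

No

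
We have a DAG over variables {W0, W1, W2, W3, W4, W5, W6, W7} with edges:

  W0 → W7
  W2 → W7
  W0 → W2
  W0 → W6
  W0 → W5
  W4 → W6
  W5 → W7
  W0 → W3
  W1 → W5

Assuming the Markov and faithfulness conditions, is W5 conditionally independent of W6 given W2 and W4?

No

3 paths connect W5 and W6; each must be blocked for d-separation to hold:
Path 1: W5 ← W0 → W6
  W0 is a fork and W0 is not conditioned on — no node blocks this path, so it is active.
Path 2: W5 → W7 ← W0 → W6
  W7 is a collider here and neither W7 nor any of its descendants is conditioned on, so the collider stays closed — the path is blocked at W7.
Path 3: W5 → W7 ← W2 ← W0 → W6
  W7 is a collider here and neither W7 nor any of its descendants is conditioned on, so the collider stays closed — the path is blocked at W7.
At least one path is unblocked, so d-separation fails.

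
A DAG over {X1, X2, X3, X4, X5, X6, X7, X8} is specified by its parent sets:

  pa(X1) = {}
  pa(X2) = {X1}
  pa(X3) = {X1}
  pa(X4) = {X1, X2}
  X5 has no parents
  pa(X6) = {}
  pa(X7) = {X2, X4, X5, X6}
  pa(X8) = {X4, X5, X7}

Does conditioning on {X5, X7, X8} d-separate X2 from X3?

There are 5 undirected paths between X2 and X3; checking each against the conditioning set {X5, X7, X8}:
Path 1: X2 → X7 ← X4 ← X1 → X3
  X7 is a collider and X7 is conditioned on, which opens it; X4 is a chain and X4 is not conditioned on; X1 is a fork and X1 is not conditioned on — no node blocks this path, so it is active.
Path 2: X2 → X7 ← X5 → X8 ← X4 ← X1 → X3
  X5 is a fork here and X5 is conditioned on, so the path is blocked at X5.
Path 3: X2 → X7 → X8 ← X4 ← X1 → X3
  X7 is a chain here and X7 is conditioned on, so the path is blocked at X7.
Path 4: X2 → X4 ← X1 → X3
  X4 is a collider and its descendant X7 is conditioned on, which opens it; X1 is a fork and X1 is not conditioned on — no node blocks this path, so it is active.
Path 5: X2 ← X1 → X3
  X1 is a fork and X1 is not conditioned on — no node blocks this path, so it is active.
At least one path is unblocked, so d-separation fails.

No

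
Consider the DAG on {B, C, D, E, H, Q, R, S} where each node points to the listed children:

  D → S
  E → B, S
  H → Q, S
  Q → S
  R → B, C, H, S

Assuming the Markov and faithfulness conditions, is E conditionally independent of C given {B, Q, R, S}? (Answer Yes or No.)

4 paths connect E and C; each must be blocked for d-separation to hold:
Path 1: E → B ← R → C
  R is a fork here and R is conditioned on, so the path is blocked at R.
Path 2: E → S ← H ← R → C
  R is a fork here and R is conditioned on, so the path is blocked at R.
Path 3: E → S ← Q ← H ← R → C
  Q is a chain here and Q is conditioned on, so the path is blocked at Q.
Path 4: E → S ← R → C
  R is a fork here and R is conditioned on, so the path is blocked at R.
Since every path is blocked, d-separation holds.

Yes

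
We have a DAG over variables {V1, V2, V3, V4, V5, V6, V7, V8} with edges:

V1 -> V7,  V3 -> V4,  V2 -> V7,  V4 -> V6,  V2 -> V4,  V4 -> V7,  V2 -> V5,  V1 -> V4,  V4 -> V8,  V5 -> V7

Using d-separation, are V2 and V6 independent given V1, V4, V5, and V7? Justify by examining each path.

Enumerating the 5 paths from V2 to V6 and testing each for blocking by {V1, V4, V5, V7}:
Path 1: V2 → V5 → V7 ← V4 → V6
  V5 is a chain here and V5 is conditioned on, so the path is blocked at V5.
Path 2: V2 → V5 → V7 ← V1 → V4 → V6
  V5 is a chain here and V5 is conditioned on, so the path is blocked at V5.
Path 3: V2 → V4 → V6
  V4 is a chain here and V4 is conditioned on, so the path is blocked at V4.
Path 4: V2 → V7 ← V4 → V6
  V4 is a fork here and V4 is conditioned on, so the path is blocked at V4.
Path 5: V2 → V7 ← V1 → V4 → V6
  V1 is a fork here and V1 is conditioned on, so the path is blocked at V1.
Since every path is blocked, d-separation holds.

Yes — V2 and V6 are d-separated given {V1, V4, V5, V7}.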